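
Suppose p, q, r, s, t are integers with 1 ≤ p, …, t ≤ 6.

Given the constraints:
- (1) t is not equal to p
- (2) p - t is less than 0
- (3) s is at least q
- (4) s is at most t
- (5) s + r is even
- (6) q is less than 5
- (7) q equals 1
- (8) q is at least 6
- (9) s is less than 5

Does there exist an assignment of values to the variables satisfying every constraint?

Unsatisfiable

From constraints 3 and 8: s ≥ q and q ≥ 6, so s ≥ 6. From constraint 9: s ≤ 4. But 4 < 6, so no value of s works.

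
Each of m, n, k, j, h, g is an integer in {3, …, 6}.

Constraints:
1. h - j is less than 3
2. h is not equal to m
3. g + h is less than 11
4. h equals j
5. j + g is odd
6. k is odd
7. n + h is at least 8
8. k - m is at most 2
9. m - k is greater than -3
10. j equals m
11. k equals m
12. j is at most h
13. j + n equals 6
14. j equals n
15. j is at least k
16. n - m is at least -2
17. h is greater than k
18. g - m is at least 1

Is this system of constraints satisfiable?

Unsatisfiable

From constraints 4 and 10, h = j = m, so h = m. But constraint 2 says h ≠ m. Contradiction.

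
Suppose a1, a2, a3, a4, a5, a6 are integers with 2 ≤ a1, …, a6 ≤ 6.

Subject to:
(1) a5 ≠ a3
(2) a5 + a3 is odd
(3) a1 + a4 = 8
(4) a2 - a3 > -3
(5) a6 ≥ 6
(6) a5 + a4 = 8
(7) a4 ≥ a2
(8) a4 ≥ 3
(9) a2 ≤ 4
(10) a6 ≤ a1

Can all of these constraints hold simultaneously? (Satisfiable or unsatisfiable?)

Unsatisfiable

From constraints 5 and 10: a1 ≥ a6 ≥ 6. From constraint 8: a4 ≥ 3. Hence a1 + a4 ≥ 9. But constraint 3 requires a1 + a4 = 8, and 8 < 9. Contradiction.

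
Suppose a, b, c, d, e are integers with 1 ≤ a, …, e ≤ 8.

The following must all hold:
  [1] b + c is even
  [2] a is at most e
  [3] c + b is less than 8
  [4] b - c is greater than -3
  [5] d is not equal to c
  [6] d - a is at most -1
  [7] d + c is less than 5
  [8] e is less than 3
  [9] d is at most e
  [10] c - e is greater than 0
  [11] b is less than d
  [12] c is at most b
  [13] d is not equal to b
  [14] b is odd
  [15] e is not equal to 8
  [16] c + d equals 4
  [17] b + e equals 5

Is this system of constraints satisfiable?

Unsatisfiable

Constraints 2, 6, 10, 11, and 12 give d < a, a ≤ e, e < c, c ≤ b, b < d. Chaining: d < a ≤ e < c ≤ b < d, which forces d < d — impossible.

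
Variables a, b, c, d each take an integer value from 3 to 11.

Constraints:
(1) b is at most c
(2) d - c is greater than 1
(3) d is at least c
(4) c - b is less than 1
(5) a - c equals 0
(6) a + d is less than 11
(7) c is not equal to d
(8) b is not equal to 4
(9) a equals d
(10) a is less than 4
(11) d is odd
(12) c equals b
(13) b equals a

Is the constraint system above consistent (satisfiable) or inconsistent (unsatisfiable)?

Unsatisfiable

From constraints 9, 12, and 13, c = b = a = d, so c = d. But constraint 7 says c ≠ d. Contradiction.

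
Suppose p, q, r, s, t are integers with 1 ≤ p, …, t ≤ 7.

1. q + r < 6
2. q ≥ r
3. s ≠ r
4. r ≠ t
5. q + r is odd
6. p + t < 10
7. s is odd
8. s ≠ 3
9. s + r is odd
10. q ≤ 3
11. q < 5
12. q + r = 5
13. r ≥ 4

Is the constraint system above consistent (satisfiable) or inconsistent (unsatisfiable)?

From constraints 2 and 13: q ≥ r and r ≥ 4, so q ≥ 4. From constraint 10: q ≤ 3. But 3 < 4, so no value of q works.

Unsatisfiable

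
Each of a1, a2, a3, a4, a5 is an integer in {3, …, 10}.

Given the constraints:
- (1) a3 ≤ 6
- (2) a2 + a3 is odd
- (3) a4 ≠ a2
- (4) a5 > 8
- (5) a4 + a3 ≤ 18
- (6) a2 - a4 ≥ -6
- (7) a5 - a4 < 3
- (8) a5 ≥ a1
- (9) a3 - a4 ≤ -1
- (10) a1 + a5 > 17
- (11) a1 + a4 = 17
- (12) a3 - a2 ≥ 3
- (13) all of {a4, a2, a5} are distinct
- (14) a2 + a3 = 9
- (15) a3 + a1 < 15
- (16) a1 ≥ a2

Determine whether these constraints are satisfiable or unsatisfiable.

Try a1 = 8, a2 = 3, a3 = 6, a4 = 9, a5 = 10.
Check constraint 5: a4 + a3 = 15; constraint 6: a2 - a4 = -6; constraint 7: a5 - a4 = 1. The remaining constraints are straightforward to verify.

Satisfiable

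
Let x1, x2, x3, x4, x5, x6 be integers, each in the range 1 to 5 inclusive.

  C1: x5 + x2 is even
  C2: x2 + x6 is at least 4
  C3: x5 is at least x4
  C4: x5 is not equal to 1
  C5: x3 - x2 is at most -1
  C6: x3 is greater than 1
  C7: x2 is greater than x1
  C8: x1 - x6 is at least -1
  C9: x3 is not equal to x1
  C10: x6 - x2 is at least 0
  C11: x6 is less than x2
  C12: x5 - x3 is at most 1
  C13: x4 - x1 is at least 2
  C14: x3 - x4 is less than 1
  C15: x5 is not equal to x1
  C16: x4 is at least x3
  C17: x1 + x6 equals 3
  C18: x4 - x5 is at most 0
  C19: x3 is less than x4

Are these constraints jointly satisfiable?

Unsatisfiable

Constraints 5, 8, 10, 12, 13, and 18 give x5 − x4 ≥ 0, x4 − x1 ≥ 2, x1 − x6 ≥ -1, x6 − x2 ≥ 0, x2 − x3 ≥ 1, x3 − x5 ≥ -1.
Adding all 6 inequalities: the left sides telescope to 0, and the right sides sum to 0 + 2 + (-1) + 0 + 1 + (-1) = 1. So 0 ≥ 1, which is false.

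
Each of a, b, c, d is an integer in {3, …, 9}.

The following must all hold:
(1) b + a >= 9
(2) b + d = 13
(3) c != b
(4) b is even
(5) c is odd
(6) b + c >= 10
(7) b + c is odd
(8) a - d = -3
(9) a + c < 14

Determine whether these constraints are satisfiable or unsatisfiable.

Satisfiable

Try a = 4, b = 6, c = 7, d = 7.
Check constraint 1: b + a = 10; constraint 2: b + d = 13. The remaining constraints are straightforward to verify.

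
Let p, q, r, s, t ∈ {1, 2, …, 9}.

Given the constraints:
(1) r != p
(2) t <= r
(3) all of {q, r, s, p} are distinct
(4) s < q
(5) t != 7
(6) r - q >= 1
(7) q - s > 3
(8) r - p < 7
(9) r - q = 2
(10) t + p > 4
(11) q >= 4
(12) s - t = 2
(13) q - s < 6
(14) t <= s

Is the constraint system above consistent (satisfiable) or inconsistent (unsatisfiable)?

One satisfying assignment is p = 4, q = 7, r = 9, s = 3, t = 1.
For the less obvious constraints — constraint 6: r - q = 2; constraint 7: q - s = 4 — and the others hold by inspection.

Satisfiable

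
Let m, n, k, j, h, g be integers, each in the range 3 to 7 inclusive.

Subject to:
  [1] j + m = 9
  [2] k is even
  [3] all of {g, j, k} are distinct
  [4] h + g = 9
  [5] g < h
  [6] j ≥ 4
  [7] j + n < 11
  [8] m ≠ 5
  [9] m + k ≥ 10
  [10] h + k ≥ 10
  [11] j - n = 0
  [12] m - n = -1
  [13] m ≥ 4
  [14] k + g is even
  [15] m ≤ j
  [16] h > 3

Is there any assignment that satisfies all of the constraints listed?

Satisfiable

Take m = 4, n = 5, k = 6, j = 5, h = 5, g = 4. Then constraint 1: j + m = 9; constraint 4: h + g = 9; constraint 7: j + n = 10, and every other listed constraint is also met.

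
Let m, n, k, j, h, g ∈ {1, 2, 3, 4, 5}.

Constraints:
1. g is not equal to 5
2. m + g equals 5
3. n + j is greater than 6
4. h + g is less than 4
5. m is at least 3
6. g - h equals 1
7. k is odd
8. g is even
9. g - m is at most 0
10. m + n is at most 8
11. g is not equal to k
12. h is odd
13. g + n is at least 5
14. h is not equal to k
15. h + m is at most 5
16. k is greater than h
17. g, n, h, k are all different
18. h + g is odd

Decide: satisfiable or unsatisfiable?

Satisfiable

The assignment m = 3, n = 5, k = 3, j = 4, h = 1, g = 2 works:
  constraint 2 holds since m + g = 5.
  constraint 3 holds since n + j = 9.
The rest check out directly.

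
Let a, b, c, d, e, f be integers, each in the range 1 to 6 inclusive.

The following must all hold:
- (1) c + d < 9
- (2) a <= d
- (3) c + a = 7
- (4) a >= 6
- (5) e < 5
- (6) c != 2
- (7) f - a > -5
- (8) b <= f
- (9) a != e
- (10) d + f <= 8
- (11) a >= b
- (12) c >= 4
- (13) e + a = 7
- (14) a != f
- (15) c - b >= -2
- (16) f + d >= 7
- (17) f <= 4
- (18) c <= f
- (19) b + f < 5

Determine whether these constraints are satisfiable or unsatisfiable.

From constraints 2 and 4: d ≥ a ≥ 6. From constraints 12 and 18: f ≥ c ≥ 4. Hence d + f ≥ 10. But constraint 10 requires d + f ≤ 8, and 8 < 10. Contradiction.

Unsatisfiable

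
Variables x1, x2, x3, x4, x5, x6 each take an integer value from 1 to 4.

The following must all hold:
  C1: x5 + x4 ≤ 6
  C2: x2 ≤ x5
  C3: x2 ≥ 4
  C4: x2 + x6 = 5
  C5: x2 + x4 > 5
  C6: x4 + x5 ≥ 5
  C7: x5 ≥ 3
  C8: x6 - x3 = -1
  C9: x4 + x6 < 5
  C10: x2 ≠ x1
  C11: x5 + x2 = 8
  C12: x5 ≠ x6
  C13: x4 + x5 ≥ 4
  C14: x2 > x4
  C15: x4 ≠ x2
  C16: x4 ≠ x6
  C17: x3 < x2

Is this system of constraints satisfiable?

Satisfiable

Setting (x1, x2, x3, x4, x5, x6) = (1, 4, 2, 2, 4, 1) satisfies everything: constraint 1: x5 + x4 = 6; constraint 4: x2 + x6 = 5, and the others follow.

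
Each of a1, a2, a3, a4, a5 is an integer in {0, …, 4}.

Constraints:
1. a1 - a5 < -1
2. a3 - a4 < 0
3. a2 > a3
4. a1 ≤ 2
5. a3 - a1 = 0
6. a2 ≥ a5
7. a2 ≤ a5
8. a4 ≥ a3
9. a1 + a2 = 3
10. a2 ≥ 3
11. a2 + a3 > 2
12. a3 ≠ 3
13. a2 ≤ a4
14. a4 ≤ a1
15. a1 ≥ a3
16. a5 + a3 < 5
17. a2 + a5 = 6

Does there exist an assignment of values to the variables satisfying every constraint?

Unsatisfiable

From constraints 10 and 13: a4 ≥ a2 and a2 ≥ 3, so a4 ≥ 3. From constraints 4 and 14: a4 ≤ a1 and a1 ≤ 2, so a4 ≤ 2. But 2 < 3, so no value of a4 works.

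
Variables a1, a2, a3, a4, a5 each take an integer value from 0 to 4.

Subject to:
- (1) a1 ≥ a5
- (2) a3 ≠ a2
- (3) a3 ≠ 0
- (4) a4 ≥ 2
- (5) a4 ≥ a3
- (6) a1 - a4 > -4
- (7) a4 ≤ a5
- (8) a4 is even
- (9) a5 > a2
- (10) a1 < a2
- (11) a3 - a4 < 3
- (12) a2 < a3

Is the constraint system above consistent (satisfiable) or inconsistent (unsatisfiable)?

Constraints 1, 5, 7, 10, and 12 give a4 ≤ a5, a5 ≤ a1, a1 < a2, a2 < a3, a3 ≤ a4. Chaining: a4 ≤ a5 ≤ a1 < a2 < a3 ≤ a4, which forces a4 < a4 — impossible.

Unsatisfiable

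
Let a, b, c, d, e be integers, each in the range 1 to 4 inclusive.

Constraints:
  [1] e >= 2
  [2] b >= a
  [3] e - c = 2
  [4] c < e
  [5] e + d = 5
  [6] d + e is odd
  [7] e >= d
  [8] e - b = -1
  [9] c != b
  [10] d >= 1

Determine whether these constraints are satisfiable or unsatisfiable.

Setting (a, b, c, d, e) = (4, 4, 1, 2, 3) satisfies everything: constraint 3: e - c = 2; constraint 5: e + d = 5, and the others follow.

Satisfiable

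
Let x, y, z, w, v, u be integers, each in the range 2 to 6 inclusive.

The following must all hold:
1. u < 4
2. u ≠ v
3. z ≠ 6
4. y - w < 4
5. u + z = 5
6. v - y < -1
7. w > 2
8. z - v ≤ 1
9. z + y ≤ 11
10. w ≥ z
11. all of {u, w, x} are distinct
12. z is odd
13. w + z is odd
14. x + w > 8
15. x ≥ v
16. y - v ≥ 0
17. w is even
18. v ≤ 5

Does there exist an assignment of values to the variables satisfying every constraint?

The assignment x = 6, y = 6, z = 3, w = 4, v = 3, u = 2 works:
  constraint 4 holds since y - w = 2.
  constraint 5 holds since u + z = 5.
  constraint 6 holds since v - y = -3.
The rest check out directly.

Satisfiable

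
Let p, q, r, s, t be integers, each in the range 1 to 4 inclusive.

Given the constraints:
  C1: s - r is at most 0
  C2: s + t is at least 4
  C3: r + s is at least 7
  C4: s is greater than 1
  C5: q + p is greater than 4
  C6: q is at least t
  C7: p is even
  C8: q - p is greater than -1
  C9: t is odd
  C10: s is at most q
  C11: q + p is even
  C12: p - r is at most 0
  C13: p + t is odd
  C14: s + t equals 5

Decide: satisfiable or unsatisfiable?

Setting (p, q, r, s, t) = (2, 4, 4, 4, 1) satisfies everything: constraint 1: s - r = 0; constraint 2: s + t = 5, and the others follow.

Satisfiable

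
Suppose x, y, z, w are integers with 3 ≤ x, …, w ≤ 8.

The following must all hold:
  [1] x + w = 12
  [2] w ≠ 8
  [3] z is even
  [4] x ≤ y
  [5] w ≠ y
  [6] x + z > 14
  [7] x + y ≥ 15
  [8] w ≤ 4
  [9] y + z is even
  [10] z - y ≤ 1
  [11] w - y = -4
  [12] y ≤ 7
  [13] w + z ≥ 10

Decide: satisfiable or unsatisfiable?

Unsatisfiable

From constraints 4 and 12: x ≤ y ≤ 7. From constraint 8: w ≤ 4. Hence x + w ≤ 11. But constraint 1 requires x + w = 12, and 12 > 11. Contradiction.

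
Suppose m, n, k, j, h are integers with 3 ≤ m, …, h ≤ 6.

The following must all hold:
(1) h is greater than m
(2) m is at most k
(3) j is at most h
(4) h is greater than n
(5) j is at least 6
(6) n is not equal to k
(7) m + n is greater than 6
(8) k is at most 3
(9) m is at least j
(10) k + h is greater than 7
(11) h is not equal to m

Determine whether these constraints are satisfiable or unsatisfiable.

From constraints 5 and 9: m ≥ j and j ≥ 6, so m ≥ 6. From constraints 2 and 8: m ≤ k and k ≤ 3, so m ≤ 3. But 3 < 6, so no value of m works.

Unsatisfiable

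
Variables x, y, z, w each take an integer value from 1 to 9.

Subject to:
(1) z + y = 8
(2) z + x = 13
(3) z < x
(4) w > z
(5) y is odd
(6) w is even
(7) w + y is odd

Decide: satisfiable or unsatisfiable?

Satisfiable

Try x = 8, y = 3, z = 5, w = 8.
Check constraint 1: z + y = 8; constraint 2: z + x = 13. The remaining constraints are straightforward to verify.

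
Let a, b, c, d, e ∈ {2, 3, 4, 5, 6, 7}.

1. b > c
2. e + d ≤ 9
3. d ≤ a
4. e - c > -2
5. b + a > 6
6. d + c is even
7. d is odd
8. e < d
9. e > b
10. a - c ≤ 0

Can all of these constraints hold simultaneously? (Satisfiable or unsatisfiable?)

Unsatisfiable

Constraints 1, 3, 8, 9, and 10 give c < b, b < e, e < d, d ≤ a, a ≤ c. Chaining: c < b < e < d ≤ a ≤ c, which forces c < c — impossible.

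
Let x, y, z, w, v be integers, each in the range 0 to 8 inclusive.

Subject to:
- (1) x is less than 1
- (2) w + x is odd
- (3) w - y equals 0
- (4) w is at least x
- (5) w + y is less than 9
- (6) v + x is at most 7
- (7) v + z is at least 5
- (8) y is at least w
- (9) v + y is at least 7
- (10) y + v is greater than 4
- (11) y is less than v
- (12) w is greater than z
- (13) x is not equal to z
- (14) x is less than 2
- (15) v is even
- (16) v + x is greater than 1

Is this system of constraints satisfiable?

Satisfiable

One satisfying assignment is x = 0, y = 3, z = 1, w = 3, v = 4.
For the less obvious constraints — constraint 3: w - y = 0; constraint 5: w + y = 6; constraint 6: v + x = 4 — and the others hold by inspection.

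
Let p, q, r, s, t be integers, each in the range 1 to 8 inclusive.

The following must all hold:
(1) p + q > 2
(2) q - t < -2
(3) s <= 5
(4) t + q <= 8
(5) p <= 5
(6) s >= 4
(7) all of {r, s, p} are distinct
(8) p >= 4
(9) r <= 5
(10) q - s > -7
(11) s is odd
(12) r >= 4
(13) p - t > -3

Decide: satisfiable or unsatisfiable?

Unsatisfiable

Constraints 3, 5, 6, 8, 9, and 12 confine each of r, s, p to the 2 values {4, 5}.
Constraint 7 requires all 3 of them to be distinct, but only 2 values are available — impossible by the pigeonhole principle.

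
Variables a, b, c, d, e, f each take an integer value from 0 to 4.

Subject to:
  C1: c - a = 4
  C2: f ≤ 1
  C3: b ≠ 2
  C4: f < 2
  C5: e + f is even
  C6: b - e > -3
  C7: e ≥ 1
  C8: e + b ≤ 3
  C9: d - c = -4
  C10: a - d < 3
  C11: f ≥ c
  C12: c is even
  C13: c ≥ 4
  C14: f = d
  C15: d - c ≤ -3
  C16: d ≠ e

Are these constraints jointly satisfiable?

Unsatisfiable

From constraints 11 and 13: f ≥ c and c ≥ 4, so f ≥ 4. From constraint 2: f ≤ 1. But 1 < 4, so no value of f works.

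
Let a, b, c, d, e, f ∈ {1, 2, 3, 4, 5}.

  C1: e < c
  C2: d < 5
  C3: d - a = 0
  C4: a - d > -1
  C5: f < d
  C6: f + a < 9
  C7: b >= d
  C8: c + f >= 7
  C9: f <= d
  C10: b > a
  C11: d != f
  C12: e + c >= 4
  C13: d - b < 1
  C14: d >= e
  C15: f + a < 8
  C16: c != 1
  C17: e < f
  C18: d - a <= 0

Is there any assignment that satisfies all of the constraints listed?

Try a = 4, b = 5, c = 5, d = 4, e = 1, f = 3.
Check constraint 3: d - a = 0; constraint 4: a - d = 0. The remaining constraints are straightforward to verify.

Satisfiable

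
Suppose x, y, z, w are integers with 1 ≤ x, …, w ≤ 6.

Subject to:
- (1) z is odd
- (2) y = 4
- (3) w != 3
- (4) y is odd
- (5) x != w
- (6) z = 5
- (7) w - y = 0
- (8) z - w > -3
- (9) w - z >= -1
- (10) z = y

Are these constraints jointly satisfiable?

Constraint 6 fixes z = 5 and constraint 2 fixes y = 4, but constraint 10 requires z = y. Since 5 ≠ 4, contradiction.

Unsatisfiable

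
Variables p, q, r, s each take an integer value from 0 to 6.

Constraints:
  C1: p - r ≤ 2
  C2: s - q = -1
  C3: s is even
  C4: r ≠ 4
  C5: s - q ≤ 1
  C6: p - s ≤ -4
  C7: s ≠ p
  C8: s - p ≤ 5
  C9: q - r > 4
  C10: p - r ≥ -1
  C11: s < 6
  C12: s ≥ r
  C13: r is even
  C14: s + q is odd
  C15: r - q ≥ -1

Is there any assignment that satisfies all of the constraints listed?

Unsatisfiable

Constraints 5, 6, 10, and 15 give s − p ≥ 4, p − r ≥ -1, r − q ≥ -1, q − s ≥ -1.
Adding all 4 inequalities: the left sides telescope to 0, and the right sides sum to 4 + (-1) + (-1) + (-1) = 1. So 0 ≥ 1, which is false.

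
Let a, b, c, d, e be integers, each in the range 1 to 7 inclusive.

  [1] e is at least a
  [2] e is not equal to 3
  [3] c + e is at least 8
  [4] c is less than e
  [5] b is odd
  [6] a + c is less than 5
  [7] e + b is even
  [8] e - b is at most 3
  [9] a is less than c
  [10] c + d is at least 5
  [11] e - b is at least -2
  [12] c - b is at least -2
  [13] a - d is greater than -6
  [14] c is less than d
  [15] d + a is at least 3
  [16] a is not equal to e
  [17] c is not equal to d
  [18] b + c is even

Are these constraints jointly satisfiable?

Satisfiable

One satisfying assignment is a = 1, b = 5, c = 3, d = 5, e = 5.
For the less obvious constraints — constraint 3: c + e = 8; constraint 6: a + c = 4; constraint 8: e - b = 0 — and the others hold by inspection.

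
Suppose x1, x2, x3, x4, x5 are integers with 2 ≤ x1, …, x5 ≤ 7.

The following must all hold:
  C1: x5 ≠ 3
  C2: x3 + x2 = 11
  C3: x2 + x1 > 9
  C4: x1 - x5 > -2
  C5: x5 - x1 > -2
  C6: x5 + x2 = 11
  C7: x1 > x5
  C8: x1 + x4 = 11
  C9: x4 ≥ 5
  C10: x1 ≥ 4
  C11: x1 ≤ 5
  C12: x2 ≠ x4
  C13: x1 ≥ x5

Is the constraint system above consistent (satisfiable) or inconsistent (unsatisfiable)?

Satisfiable

Try x1 = 5, x2 = 7, x3 = 4, x4 = 6, x5 = 4.
Check constraint 2: x3 + x2 = 11; constraint 3: x2 + x1 = 12; constraint 4: x1 - x5 = 1. The remaining constraints are straightforward to verify.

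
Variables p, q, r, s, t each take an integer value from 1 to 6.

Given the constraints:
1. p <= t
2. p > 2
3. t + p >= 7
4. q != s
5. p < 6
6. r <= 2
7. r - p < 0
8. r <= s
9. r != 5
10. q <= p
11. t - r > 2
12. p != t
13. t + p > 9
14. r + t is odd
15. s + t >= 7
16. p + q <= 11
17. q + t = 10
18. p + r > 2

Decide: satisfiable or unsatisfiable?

The assignment p = 4, q = 4, r = 1, s = 1, t = 6 works:
  constraint 3 holds since t + p = 10.
  constraint 7 holds since r - p = -3.
The rest check out directly.

Satisfiable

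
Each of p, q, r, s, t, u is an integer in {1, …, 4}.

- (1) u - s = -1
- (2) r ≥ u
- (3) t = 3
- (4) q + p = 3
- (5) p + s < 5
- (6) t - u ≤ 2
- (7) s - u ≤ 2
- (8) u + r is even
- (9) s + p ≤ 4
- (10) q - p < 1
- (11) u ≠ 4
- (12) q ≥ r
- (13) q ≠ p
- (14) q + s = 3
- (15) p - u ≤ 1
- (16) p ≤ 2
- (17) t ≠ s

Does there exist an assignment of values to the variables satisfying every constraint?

Setting (p, q, r, s, t, u) = (2, 1, 1, 2, 3, 1) satisfies everything: constraint 1: u - s = -1; constraint 4: q + p = 3, and the others follow.

Satisfiable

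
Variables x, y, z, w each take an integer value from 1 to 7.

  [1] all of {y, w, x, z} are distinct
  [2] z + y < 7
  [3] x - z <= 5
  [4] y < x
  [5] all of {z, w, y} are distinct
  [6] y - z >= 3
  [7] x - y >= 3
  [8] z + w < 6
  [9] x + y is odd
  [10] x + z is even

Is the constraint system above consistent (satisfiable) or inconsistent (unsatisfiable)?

Unsatisfiable

Constraints 3, 6, and 7 give x − y ≥ 3, y − z ≥ 3, z − x ≥ -5.
Adding all 3 inequalities: the left sides telescope to 0, and the right sides sum to 3 + 3 + (-5) = 1. So 0 ≥ 1, which is false.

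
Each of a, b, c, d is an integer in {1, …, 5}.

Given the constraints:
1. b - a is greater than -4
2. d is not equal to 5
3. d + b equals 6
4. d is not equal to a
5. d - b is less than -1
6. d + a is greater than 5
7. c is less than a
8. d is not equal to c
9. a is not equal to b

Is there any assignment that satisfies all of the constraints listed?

Satisfiable

Take a = 5, b = 4, c = 1, d = 2. Then constraint 1: b - a = -1; constraint 3: d + b = 6, and every other listed constraint is also met.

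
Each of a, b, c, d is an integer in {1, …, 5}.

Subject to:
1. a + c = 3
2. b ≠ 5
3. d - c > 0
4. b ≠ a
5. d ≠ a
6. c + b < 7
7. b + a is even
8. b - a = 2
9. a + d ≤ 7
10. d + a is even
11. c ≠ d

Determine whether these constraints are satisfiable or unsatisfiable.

Satisfiable

The assignment a = 2, b = 4, c = 1, d = 4 works:
  constraint 1 holds since a + c = 3.
  constraint 3 holds since d - c = 3.
The rest check out directly.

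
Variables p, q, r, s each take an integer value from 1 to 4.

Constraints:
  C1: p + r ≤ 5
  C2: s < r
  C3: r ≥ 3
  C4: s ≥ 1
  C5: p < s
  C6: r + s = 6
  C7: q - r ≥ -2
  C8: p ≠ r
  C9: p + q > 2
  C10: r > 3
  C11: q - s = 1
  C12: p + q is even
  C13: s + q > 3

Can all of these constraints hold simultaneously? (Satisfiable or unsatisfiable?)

Satisfiable

Setting (p, q, r, s) = (1, 3, 4, 2) satisfies everything: constraint 1: p + r = 5; constraint 6: r + s = 6, and the others follow.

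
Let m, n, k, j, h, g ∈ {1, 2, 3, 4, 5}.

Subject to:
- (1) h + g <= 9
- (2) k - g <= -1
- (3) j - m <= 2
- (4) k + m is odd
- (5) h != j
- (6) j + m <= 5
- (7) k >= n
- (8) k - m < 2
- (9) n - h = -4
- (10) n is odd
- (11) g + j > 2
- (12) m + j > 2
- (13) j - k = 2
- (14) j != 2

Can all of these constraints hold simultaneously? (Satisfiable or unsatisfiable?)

Satisfiable

Setting (m, n, k, j, h, g) = (2, 1, 1, 3, 5, 2) satisfies everything: constraint 1: h + g = 7; constraint 2: k - g = -1; constraint 3: j - m = 1, and the others follow.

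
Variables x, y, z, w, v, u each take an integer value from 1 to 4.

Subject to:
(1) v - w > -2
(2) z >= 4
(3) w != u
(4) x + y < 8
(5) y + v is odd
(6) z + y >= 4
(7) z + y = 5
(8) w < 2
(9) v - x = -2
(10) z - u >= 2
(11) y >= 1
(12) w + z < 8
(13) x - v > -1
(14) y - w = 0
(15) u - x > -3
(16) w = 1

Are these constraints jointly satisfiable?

Satisfiable

Try x = 4, y = 1, z = 4, w = 1, v = 2, u = 2.
Check constraint 1: v - w = 1; constraint 4: x + y = 5. The remaining constraints are straightforward to verify.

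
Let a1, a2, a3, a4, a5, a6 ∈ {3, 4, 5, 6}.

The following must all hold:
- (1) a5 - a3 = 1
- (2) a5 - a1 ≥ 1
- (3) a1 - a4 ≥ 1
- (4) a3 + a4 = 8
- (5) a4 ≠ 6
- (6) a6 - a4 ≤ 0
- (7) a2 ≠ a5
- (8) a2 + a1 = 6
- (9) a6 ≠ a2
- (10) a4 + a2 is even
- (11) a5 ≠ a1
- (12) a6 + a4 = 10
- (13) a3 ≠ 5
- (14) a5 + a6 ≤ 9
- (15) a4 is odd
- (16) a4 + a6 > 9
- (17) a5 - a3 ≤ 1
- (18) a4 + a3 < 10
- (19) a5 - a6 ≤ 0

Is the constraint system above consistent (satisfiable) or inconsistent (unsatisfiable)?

Constraints 2, 3, 6, and 19 give a5 − a1 ≥ 1, a1 − a4 ≥ 1, a4 − a6 ≥ 0, a6 − a5 ≥ 0.
Adding all 4 inequalities: the left sides telescope to 0, and the right sides sum to 1 + 1 + 0 + 0 = 2. So 0 ≥ 2, which is false.

Unsatisfiable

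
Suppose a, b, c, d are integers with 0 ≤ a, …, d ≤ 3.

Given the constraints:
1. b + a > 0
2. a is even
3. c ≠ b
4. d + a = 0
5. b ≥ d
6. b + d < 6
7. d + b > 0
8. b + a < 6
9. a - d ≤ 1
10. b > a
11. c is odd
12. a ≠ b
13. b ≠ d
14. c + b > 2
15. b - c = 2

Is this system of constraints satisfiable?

Satisfiable

Try a = 0, b = 3, c = 1, d = 0.
Check constraint 1: b + a = 3; constraint 4: d + a = 0; constraint 6: b + d = 3. The remaining constraints are straightforward to verify.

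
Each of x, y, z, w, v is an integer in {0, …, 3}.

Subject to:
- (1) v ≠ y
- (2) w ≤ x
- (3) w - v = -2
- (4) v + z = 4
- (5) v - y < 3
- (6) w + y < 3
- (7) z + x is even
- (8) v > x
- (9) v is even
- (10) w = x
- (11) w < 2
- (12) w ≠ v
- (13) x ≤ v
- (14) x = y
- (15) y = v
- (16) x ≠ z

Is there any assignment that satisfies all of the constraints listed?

Unsatisfiable

From constraints 10, 14, and 15, w = x = y = v, so w = v. But constraint 12 says w ≠ v. Contradiction.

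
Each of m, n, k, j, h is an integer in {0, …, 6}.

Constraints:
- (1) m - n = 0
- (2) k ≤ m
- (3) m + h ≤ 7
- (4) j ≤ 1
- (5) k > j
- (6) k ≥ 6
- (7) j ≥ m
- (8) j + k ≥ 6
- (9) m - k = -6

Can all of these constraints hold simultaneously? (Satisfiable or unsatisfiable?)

From constraints 2 and 6: m ≥ k and k ≥ 6, so m ≥ 6. From constraints 4 and 7: m ≤ j and j ≤ 1, so m ≤ 1. But 1 < 6, so no value of m works.

Unsatisfiable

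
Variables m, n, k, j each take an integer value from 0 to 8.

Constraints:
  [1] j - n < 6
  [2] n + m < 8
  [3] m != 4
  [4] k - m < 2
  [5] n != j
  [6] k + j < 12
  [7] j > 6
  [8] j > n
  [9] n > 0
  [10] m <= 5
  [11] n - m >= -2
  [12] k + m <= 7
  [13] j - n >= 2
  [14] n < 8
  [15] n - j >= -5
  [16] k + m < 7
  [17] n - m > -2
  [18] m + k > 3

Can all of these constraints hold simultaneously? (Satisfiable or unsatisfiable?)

One satisfying assignment is m = 3, n = 2, k = 2, j = 7.
For the less obvious constraints — constraint 1: j - n = 5; constraint 2: n + m = 5 — and the others hold by inspection.

Satisfiable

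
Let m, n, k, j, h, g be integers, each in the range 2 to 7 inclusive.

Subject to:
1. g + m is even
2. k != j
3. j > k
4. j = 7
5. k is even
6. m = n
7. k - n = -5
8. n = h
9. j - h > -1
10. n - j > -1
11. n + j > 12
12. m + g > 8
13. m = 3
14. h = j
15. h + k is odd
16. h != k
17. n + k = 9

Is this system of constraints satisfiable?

Unsatisfiable

Constraint 13 fixes m = 3 and constraint 4 fixes j = 7. Constraints 6, 8, and 14 give m = n = h = j, so m = j. But 3 ≠ 7 — contradiction.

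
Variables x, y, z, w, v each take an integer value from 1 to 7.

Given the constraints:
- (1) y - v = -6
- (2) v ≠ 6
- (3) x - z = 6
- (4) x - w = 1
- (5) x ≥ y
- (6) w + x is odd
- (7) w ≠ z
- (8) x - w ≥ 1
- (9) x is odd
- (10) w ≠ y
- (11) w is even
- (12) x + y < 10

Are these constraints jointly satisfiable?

Satisfiable

Take x = 7, y = 1, z = 1, w = 6, v = 7. Then constraint 1: y - v = -6; constraint 3: x - z = 6, and every other listed constraint is also met.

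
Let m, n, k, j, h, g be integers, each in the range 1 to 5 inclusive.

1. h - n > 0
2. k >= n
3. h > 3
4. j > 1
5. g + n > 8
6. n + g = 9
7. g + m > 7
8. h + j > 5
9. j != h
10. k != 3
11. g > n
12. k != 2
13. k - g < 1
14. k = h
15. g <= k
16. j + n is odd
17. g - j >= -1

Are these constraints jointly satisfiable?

Satisfiable

One satisfying assignment is m = 5, n = 4, k = 5, j = 3, h = 5, g = 5.
For the less obvious constraints — constraint 1: h - n = 1; constraint 5: g + n = 9 — and the others hold by inspection.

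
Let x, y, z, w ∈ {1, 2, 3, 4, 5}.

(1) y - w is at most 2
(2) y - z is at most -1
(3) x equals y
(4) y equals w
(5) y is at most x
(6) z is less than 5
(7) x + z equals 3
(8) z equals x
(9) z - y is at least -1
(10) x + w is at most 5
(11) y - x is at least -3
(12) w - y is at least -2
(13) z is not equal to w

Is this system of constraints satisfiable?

From constraints 3, 4, and 8, z = x = y = w, so z = w. But constraint 13 says z ≠ w. Contradiction.

Unsatisfiable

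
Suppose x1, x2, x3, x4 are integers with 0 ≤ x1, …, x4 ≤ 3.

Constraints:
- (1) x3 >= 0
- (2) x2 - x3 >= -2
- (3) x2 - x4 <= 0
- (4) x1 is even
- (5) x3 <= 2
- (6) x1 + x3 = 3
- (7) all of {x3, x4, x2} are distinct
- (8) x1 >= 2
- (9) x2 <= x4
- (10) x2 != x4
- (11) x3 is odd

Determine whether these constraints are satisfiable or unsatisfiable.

One satisfying assignment is x1 = 2, x2 = 0, x3 = 1, x4 = 3.
For the less obvious constraints — constraint 2: x2 - x3 = -1; constraint 3: x2 - x4 = -3 — and the others hold by inspection.

Satisfiable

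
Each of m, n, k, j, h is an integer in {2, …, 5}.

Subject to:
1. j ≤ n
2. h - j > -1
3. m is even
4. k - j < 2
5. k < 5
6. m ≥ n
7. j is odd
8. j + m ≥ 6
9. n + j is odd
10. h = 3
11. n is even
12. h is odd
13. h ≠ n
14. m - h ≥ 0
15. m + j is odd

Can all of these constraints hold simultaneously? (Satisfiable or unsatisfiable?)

Satisfiable

Take m = 4, n = 4, k = 3, j = 3, h = 3. Then constraint 2: h - j = 0; constraint 4: k - j = 0, and every other listed constraint is also met.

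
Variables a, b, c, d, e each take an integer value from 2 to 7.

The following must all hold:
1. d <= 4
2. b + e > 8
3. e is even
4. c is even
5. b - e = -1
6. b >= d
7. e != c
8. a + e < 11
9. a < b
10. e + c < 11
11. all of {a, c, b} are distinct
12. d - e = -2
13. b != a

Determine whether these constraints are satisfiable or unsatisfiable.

Satisfiable

The assignment a = 3, b = 5, c = 2, d = 4, e = 6 works:
  constraint 2 holds since b + e = 11.
  constraint 5 holds since b - e = -1.
  constraint 8 holds since a + e = 9.
The rest check out directly.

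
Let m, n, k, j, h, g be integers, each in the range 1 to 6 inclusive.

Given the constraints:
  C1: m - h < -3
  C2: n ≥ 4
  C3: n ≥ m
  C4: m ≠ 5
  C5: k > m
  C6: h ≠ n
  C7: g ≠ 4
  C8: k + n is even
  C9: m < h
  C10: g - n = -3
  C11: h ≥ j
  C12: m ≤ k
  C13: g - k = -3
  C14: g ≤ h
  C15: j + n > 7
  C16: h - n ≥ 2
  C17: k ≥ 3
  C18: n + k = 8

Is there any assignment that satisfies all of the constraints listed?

Setting (m, n, k, j, h, g) = (1, 4, 4, 5, 6, 1) satisfies everything: constraint 1: m - h = -5; constraint 10: g - n = -3; constraint 13: g - k = -3, and the others follow.

Satisfiable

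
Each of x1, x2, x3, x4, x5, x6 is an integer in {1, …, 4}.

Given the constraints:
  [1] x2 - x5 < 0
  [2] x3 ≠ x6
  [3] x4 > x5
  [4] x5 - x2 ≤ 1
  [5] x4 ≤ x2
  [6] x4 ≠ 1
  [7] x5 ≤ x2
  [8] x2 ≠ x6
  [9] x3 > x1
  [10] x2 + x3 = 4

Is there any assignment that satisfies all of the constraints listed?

Unsatisfiable

Constraints 1, 3, and 5 give x5 < x4, x4 ≤ x2, x2 < x5. Chaining: x5 < x4 ≤ x2 < x5, which forces x5 < x5 — impossible.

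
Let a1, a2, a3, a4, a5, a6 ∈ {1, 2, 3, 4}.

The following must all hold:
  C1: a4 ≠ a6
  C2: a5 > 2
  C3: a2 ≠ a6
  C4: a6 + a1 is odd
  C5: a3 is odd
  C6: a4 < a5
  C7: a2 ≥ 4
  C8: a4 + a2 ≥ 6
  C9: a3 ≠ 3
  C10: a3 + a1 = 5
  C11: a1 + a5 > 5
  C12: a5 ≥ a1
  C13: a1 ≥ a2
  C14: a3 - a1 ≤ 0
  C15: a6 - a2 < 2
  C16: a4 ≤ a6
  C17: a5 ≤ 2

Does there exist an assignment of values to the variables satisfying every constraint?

Unsatisfiable

From constraints 7 and 13: a1 ≥ a2 and a2 ≥ 4, so a1 ≥ 4. From constraints 12 and 17: a1 ≤ a5 and a5 ≤ 2, so a1 ≤ 2. But 2 < 4, so no value of a1 works.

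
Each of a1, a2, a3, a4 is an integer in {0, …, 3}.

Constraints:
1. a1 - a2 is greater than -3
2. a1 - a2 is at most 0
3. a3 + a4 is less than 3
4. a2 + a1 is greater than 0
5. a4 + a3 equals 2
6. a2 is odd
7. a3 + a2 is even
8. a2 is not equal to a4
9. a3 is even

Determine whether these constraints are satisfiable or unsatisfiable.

Unsatisfiable

Constraint 9 makes a3 even and constraint 6 makes a2 odd, so a3 + a2 must be odd. Constraint 7 says a3 + a2 is even — contradiction.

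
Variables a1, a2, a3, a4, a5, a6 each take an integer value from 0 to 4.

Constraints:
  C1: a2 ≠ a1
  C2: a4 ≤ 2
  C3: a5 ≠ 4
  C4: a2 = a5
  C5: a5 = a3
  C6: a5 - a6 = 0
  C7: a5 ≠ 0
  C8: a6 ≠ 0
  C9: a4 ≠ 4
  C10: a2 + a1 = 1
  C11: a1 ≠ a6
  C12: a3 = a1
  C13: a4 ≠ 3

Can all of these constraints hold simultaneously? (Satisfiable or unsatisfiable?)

Unsatisfiable

From constraints 4, 5, and 12, a2 = a5 = a3 = a1, so a2 = a1. But constraint 1 says a2 ≠ a1. Contradiction.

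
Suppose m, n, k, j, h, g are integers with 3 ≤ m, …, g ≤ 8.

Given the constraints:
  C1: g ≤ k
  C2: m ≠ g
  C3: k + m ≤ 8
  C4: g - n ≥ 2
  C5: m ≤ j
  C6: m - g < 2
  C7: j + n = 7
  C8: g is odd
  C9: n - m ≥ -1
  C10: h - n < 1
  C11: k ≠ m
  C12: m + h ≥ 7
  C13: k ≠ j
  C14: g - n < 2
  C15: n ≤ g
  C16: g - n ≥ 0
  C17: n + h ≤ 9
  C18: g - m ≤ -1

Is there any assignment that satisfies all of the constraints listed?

Unsatisfiable

Constraints 4, 9, and 18 give m − g ≥ 1, g − n ≥ 2, n − m ≥ -1.
Adding all 3 inequalities: the left sides telescope to 0, and the right sides sum to 1 + 2 + (-1) = 2. So 0 ≥ 2, which is false.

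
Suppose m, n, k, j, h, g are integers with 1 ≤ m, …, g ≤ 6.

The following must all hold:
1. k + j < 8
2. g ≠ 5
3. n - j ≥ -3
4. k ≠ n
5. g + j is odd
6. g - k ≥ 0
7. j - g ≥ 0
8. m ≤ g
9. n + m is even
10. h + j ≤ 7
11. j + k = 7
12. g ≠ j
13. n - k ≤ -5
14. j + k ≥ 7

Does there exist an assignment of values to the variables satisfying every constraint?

Unsatisfiable

Constraints 3, 6, 7, and 13 give n − j ≥ -3, j − g ≥ 0, g − k ≥ 0, k − n ≥ 5.
Adding all 4 inequalities: the left sides telescope to 0, and the right sides sum to (-3) + 0 + 0 + 5 = 2. So 0 ≥ 2, which is false.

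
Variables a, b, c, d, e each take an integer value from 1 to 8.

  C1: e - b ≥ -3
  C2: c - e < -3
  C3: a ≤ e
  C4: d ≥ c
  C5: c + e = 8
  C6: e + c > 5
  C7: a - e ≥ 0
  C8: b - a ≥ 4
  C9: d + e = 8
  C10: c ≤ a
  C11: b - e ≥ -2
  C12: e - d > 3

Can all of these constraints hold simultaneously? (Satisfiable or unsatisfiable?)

Unsatisfiable

Constraints 1, 7, and 8 give e − b ≥ -3, b − a ≥ 4, a − e ≥ 0.
Adding all 3 inequalities: the left sides telescope to 0, and the right sides sum to (-3) + 4 + 0 = 1. So 0 ≥ 1, which is false.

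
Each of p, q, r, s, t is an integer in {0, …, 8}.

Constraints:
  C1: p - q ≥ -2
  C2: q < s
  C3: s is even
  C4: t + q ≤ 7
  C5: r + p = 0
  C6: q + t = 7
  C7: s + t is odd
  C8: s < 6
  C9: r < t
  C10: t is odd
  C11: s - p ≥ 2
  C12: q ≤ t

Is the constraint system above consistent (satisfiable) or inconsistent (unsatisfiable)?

Satisfiable

One satisfying assignment is p = 0, q = 0, r = 0, s = 2, t = 7.
For the less obvious constraints — constraint 1: p - q = 0; constraint 4: t + q = 7 — and the others hold by inspection.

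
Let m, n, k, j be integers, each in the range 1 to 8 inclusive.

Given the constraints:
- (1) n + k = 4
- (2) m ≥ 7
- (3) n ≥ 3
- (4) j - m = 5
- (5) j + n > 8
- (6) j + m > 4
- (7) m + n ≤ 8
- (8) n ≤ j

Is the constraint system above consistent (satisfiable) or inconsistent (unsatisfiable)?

Unsatisfiable

From constraint 2: m ≥ 7. From constraint 3: n ≥ 3. Hence m + n ≥ 10. But constraint 7 requires m + n ≤ 8, and 8 < 10. Contradiction.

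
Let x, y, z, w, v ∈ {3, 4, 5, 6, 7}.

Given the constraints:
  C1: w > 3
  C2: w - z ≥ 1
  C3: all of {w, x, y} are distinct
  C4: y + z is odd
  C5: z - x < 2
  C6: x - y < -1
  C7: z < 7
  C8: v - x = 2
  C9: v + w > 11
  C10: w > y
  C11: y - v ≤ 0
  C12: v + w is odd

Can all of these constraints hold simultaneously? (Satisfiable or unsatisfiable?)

Try x = 4, y = 6, z = 3, w = 7, v = 6.
Check constraint 2: w - z = 4; constraint 5: z - x = -1; constraint 6: x - y = -2. The remaining constraints are straightforward to verify.

Satisfiable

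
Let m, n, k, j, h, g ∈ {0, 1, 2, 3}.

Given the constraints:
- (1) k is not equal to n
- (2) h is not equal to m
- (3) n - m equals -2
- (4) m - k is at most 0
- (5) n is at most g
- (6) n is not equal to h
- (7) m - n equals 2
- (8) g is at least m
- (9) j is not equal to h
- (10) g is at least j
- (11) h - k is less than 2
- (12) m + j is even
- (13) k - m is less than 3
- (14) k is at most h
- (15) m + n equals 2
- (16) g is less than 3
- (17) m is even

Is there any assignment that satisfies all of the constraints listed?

The assignment m = 2, n = 0, k = 3, j = 0, h = 3, g = 2 works:
  constraint 3 holds since n - m = -2.
  constraint 4 holds since m - k = -1.
The rest check out directly.

Satisfiable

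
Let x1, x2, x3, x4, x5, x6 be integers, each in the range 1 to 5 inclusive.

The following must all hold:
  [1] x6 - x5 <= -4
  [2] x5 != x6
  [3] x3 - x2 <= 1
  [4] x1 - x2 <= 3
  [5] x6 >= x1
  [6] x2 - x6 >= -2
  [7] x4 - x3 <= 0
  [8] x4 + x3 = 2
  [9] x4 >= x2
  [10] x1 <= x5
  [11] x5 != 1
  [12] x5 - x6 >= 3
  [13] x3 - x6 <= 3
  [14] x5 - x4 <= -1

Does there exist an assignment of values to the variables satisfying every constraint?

Unsatisfiable

Constraints 7, 12, 13, and 14 give x6 − x3 ≥ -3, x3 − x4 ≥ 0, x4 − x5 ≥ 1, x5 − x6 ≥ 3.
Adding all 4 inequalities: the left sides telescope to 0, and the right sides sum to (-3) + 0 + 1 + 3 = 1. So 0 ≥ 1, which is false.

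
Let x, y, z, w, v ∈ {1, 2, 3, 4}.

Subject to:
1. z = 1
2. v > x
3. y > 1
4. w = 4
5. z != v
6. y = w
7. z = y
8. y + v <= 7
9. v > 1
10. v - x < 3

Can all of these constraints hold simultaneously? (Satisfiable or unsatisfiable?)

Constraint 1 fixes z = 1 and constraint 4 fixes w = 4. Constraints 6 and 7 give z = y = w, so z = w. But 1 ≠ 4 — contradiction.

Unsatisfiable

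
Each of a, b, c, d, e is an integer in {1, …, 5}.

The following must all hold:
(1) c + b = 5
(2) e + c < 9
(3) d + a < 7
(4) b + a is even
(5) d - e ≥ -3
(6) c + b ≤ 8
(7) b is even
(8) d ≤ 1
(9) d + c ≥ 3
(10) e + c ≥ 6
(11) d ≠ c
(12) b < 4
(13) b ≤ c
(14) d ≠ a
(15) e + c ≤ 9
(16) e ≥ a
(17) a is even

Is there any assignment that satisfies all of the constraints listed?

Satisfiable

Setting (a, b, c, d, e) = (4, 2, 3, 1, 4) satisfies everything: constraint 1: c + b = 5; constraint 2: e + c = 7; constraint 3: d + a = 5, and the others follow.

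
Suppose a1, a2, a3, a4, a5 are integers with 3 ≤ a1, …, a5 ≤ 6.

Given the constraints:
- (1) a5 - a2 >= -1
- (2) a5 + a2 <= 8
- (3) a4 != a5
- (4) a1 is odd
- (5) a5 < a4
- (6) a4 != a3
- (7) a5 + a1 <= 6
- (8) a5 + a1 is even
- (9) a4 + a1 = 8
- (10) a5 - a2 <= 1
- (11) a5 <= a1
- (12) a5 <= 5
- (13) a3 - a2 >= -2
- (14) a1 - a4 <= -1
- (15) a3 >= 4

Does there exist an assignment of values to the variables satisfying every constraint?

Satisfiable

Take a1 = 3, a2 = 3, a3 = 4, a4 = 5, a5 = 3. Then constraint 1: a5 - a2 = 0; constraint 2: a5 + a2 = 6; constraint 7: a5 + a1 = 6, and every other listed constraint is also met.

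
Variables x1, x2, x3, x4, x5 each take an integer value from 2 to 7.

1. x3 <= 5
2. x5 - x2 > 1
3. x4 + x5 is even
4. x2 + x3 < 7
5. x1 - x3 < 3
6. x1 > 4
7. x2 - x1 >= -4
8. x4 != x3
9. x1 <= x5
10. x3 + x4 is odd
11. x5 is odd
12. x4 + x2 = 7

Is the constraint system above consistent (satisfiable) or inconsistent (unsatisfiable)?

One satisfying assignment is x1 = 5, x2 = 2, x3 = 4, x4 = 5, x5 = 5.
For the less obvious constraints — constraint 2: x5 - x2 = 3; constraint 4: x2 + x3 = 6 — and the others hold by inspection.

Satisfiable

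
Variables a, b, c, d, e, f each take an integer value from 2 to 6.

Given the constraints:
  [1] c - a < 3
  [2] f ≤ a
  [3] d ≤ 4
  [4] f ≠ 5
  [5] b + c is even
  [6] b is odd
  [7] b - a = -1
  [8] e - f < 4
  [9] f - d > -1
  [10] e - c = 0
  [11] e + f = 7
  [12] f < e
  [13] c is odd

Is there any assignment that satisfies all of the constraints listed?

One satisfying assignment is a = 4, b = 3, c = 5, d = 2, e = 5, f = 2.
For the less obvious constraints — constraint 1: c - a = 1; constraint 7: b - a = -1; constraint 8: e - f = 3 — and the others hold by inspection.

Satisfiable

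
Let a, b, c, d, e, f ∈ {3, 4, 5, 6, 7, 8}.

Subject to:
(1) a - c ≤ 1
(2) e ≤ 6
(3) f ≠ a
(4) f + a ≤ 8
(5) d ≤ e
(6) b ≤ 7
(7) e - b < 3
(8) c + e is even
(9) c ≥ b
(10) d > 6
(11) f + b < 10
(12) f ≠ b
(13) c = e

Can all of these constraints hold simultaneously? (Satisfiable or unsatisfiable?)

From constraint 10: d ≥ 7. From constraints 2 and 5: d ≤ e and e ≤ 6, so d ≤ 6. But 6 < 7, so no value of d works.

Unsatisfiable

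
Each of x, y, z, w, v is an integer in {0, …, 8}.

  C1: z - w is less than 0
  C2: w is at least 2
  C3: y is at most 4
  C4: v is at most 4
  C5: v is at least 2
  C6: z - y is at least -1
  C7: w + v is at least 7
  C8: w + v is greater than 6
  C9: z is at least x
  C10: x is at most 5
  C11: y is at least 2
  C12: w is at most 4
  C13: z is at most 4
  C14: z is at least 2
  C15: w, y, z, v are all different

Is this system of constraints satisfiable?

Constraints 2, 3, 4, 5, 11, 12, 13, and 14 confine each of w, y, z, v to the 3 values {2, …, 4}.
Constraint 15 requires all 4 of them to be distinct, but only 3 values are available — impossible by the pigeonhole principle.

Unsatisfiable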